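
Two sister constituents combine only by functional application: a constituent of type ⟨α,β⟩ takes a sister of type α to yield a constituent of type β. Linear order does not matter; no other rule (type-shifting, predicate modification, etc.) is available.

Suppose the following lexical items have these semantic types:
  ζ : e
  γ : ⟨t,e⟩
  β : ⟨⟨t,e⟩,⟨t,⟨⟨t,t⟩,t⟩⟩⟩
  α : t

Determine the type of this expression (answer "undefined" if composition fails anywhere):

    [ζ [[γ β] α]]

undefined

[γ β]: β is ⟨⟨t,e⟩,⟨t,⟨⟨t,t⟩,t⟩⟩⟩, γ is ⟨t,e⟩; result ⟨t,⟨⟨t,t⟩,t⟩⟩.
[[γ β] α]: [γ β] is ⟨t,⟨⟨t,t⟩,t⟩⟩, α is t; result ⟨⟨t,t⟩,t⟩.
[ζ [[γ β] α]]: e and ⟨⟨t,t⟩,t⟩ cannot combine by function application — type clash.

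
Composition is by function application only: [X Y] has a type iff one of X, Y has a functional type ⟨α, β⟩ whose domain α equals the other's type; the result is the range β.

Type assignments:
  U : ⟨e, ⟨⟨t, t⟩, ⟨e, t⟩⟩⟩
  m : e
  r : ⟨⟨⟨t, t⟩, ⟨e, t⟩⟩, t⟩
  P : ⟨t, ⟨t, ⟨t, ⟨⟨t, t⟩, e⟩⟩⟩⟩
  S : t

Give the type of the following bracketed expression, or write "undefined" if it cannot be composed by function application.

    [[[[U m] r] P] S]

[U m]: functor U : ⟨e, ⟨⟨t, t⟩, ⟨e, t⟩⟩⟩, argument m : e; result ⟨⟨t, t⟩, ⟨e, t⟩⟩.
[[U m] r]: functor r : ⟨⟨⟨t, t⟩, ⟨e, t⟩⟩, t⟩, argument [U m] : ⟨⟨t, t⟩, ⟨e, t⟩⟩; result t.
[[[U m] r] P]: functor P : ⟨t, ⟨t, ⟨t, ⟨⟨t, t⟩, e⟩⟩⟩⟩, argument [[U m] r] : t; result ⟨t, ⟨t, ⟨⟨t, t⟩, e⟩⟩⟩.
[[[[U m] r] P] S]: functor [[[U m] r] P] : ⟨t, ⟨t, ⟨⟨t, t⟩, e⟩⟩⟩, argument S : t; result ⟨t, ⟨⟨t, t⟩, e⟩⟩.

⟨t, ⟨⟨t, t⟩, e⟩⟩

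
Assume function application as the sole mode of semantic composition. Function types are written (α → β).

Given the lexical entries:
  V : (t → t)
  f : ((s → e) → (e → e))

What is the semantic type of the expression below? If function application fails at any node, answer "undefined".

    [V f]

[V f]: (t → t) with ((s → e) → (e → e)) — neither is a function whose domain matches the other; composition fails here.

undefined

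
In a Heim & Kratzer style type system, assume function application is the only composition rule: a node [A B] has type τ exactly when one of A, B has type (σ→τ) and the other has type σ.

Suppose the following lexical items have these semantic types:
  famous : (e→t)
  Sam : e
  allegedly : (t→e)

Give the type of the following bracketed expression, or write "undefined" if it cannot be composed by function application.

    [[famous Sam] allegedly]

At [famous Sam], famous : (e→t) takes Sam : e, giving t.
At [[famous Sam] allegedly], allegedly : (t→e) takes [famous Sam] : t, giving e.

e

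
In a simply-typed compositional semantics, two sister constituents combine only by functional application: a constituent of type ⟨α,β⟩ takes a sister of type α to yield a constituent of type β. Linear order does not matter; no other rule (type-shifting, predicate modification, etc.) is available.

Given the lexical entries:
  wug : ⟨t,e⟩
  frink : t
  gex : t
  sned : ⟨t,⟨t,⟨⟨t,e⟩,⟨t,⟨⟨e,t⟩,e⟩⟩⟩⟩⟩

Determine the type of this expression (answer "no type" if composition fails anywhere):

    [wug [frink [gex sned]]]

[gex sned]: sned is ⟨t,⟨t,⟨⟨t,e⟩,⟨t,⟨⟨e,t⟩,e⟩⟩⟩⟩⟩, gex is t; result ⟨t,⟨⟨t,e⟩,⟨t,⟨⟨e,t⟩,e⟩⟩⟩⟩.
[frink [gex sned]]: [gex sned] is ⟨t,⟨⟨t,e⟩,⟨t,⟨⟨e,t⟩,e⟩⟩⟩⟩, frink is t; result ⟨⟨t,e⟩,⟨t,⟨⟨e,t⟩,e⟩⟩⟩.
[wug [frink [gex sned]]]: [frink [gex sned]] is ⟨⟨t,e⟩,⟨t,⟨⟨e,t⟩,e⟩⟩⟩, wug is ⟨t,e⟩; result ⟨t,⟨⟨e,t⟩,e⟩⟩.

⟨t,⟨⟨e,t⟩,e⟩⟩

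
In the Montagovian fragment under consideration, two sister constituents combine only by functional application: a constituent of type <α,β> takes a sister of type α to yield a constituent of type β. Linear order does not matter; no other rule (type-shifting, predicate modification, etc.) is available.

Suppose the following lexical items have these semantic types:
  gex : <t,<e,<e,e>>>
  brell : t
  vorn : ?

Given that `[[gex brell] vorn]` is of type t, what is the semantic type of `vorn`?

[[gex brell] vorn] is required to be t. [gex brell] : <e,<e,e>> cannot yield t as functor, so vorn : <<e,<e,e>>,t>.

<<e,<e,e>>,t>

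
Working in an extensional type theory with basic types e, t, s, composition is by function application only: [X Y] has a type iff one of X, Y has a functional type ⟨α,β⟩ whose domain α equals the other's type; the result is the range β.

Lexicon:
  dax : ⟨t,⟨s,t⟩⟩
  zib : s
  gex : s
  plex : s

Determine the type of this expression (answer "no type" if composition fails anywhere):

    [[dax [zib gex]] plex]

no type

At [zib gex]: neither s nor s can take the other as argument; the node is ill-typed.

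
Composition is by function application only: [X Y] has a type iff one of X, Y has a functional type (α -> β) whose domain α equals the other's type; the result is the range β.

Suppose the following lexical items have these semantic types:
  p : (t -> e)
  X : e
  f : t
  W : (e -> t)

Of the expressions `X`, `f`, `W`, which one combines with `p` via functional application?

X : e — p needs t; X needs nothing (atomic); neither fits.
f — combines: p : (t -> e) takes f : t as argument, giving e.
W : (e -> t) — p needs t; W needs e; neither fits.

f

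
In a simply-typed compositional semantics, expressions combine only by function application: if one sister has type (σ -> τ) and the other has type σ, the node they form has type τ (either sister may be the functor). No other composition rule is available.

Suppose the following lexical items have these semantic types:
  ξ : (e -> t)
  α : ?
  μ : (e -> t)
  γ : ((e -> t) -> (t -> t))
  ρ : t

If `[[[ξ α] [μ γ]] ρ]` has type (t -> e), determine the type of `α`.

((e -> t) -> ((t -> t) -> (t -> (t -> e))))

At [[[ξ α] [μ γ]] ρ] (required: (t -> e)): ρ is t, which is not a function with range (t -> e); hence [[ξ α] [μ γ]] is the functor — type (t -> (t -> e)).
At [[ξ α] [μ γ]] (required: (t -> (t -> e))): [μ γ] is (t -> t), which is not a function with range (t -> (t -> e)); hence [ξ α] is the functor — type ((t -> t) -> (t -> (t -> e))).
At [ξ α] (required: ((t -> t) -> (t -> (t -> e)))): ξ is (e -> t), which is not a function with range ((t -> t) -> (t -> (t -> e))); hence α is the functor — type ((e -> t) -> ((t -> t) -> (t -> (t -> e)))).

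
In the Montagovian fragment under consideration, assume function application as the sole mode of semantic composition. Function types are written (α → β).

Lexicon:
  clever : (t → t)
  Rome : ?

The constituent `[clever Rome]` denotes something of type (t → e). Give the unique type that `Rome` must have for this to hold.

[clever Rome] is required to be (t → e). clever : (t → t) cannot yield (t → e) as functor, so Rome : ((t → t) → (t → e)).

((t → t) → (t → e))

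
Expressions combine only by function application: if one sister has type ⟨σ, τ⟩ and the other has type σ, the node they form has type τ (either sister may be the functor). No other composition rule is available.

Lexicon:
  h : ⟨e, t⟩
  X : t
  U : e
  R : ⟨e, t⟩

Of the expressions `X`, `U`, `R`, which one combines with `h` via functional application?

X : t — h needs e; X needs nothing (atomic); neither fits.
U — combines: h : ⟨e, t⟩ takes U : e as argument, giving t.
R : ⟨e, t⟩ — h needs e; R needs e; neither fits.

U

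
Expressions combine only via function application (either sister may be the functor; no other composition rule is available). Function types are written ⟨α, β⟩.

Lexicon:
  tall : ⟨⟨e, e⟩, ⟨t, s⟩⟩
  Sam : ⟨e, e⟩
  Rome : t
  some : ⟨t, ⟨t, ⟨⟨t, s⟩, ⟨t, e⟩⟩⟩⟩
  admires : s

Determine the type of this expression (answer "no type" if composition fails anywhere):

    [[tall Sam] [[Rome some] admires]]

no type

[tall Sam]: ⟨⟨e, e⟩, ⟨t, s⟩⟩ applied to ⟨e, e⟩ yields ⟨t, s⟩.
[Rome some]: ⟨t, ⟨t, ⟨⟨t, s⟩, ⟨t, e⟩⟩⟩⟩ applied to t yields ⟨t, ⟨⟨t, s⟩, ⟨t, e⟩⟩⟩.
[[Rome some] admires]: ⟨t, ⟨⟨t, s⟩, ⟨t, e⟩⟩⟩ and s cannot combine by function application — type clash.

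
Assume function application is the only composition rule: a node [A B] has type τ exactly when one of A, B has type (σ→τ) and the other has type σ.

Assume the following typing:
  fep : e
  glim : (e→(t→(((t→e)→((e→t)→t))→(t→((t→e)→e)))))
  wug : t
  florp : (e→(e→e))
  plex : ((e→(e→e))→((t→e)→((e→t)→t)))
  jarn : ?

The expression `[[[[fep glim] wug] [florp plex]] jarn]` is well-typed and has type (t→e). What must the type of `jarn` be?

At [[[[fep glim] wug] [florp plex]] jarn] (required: (t→e)): [[[fep glim] wug] [florp plex]] is (t→((t→e)→e)), which is not a function with range (t→e); hence jarn is the functor — type ((t→((t→e)→e))→(t→e)).

((t→((t→e)→e))→(t→e))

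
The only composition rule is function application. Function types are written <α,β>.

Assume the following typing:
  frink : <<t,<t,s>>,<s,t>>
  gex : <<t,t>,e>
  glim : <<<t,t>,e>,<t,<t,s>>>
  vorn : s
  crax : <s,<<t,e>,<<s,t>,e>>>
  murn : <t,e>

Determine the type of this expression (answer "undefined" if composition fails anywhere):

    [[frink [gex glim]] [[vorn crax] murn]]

e

[gex glim] — glim of type <<<t,t>,e>,<t,<t,s>>> combines with gex of type <<t,t>,e>: type <t,<t,s>>.
[frink [gex glim]] — frink of type <<t,<t,s>>,<s,t>> combines with [gex glim] of type <t,<t,s>>: type <s,t>.
[vorn crax] — crax of type <s,<<t,e>,<<s,t>,e>>> combines with vorn of type s: type <<t,e>,<<s,t>,e>>.
[[vorn crax] murn] — [vorn crax] of type <<t,e>,<<s,t>,e>> combines with murn of type <t,e>: type <<s,t>,e>.
[[frink [gex glim]] [[vorn crax] murn]] — [[vorn crax] murn] of type <<s,t>,e> combines with [frink [gex glim]] of type <s,t>: type e.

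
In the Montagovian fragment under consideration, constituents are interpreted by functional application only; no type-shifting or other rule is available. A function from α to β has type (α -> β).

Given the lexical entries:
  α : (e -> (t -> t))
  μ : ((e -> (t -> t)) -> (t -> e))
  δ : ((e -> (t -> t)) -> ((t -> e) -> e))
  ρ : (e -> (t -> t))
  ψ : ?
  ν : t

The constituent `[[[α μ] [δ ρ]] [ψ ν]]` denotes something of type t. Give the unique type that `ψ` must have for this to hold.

(t -> (e -> t))

[[[α μ] [δ ρ]] [ψ ν]] must have type t. The sister [[α μ] [δ ρ]] has type e; that is not a function onto t, so [ψ ν] must be the functor, of type (e -> t).
[ψ ν] must have type (e -> t). The sister ν has type t; that is not a function onto (e -> t), so ψ must be the functor, of type (t -> (e -> t)).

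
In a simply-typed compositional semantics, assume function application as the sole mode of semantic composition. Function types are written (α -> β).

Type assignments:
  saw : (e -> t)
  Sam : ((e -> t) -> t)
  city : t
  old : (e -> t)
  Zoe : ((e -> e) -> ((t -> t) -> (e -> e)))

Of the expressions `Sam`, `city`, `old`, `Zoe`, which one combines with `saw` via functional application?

Sam — combines: Sam : ((e -> t) -> t) takes saw : (e -> t) as argument, giving t.
city : t — saw needs e; city needs nothing (atomic); neither fits.
old : (e -> t) — saw needs e; old needs e; neither fits.
Zoe : ((e -> e) -> ((t -> t) -> (e -> e))) — saw needs e; Zoe needs (e -> e); neither fits.

Sam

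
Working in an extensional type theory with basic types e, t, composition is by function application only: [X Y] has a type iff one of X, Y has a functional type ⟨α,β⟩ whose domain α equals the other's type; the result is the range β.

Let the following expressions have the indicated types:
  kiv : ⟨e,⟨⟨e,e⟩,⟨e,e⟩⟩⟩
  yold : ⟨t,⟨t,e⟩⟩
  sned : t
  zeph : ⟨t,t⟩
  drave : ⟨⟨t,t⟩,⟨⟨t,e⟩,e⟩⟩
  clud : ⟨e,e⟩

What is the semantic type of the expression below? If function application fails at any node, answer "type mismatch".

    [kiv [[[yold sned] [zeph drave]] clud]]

⟨⟨e,e⟩,⟨e,e⟩⟩

[yold sned]: yold is ⟨t,⟨t,e⟩⟩, sned is t; result ⟨t,e⟩.
[zeph drave]: drave is ⟨⟨t,t⟩,⟨⟨t,e⟩,e⟩⟩, zeph is ⟨t,t⟩; result ⟨⟨t,e⟩,e⟩.
[[yold sned] [zeph drave]]: [zeph drave] is ⟨⟨t,e⟩,e⟩, [yold sned] is ⟨t,e⟩; result e.
[[[yold sned] [zeph drave]] clud]: clud is ⟨e,e⟩, [[yold sned] [zeph drave]] is e; result e.
[kiv [[[yold sned] [zeph drave]] clud]]: kiv is ⟨e,⟨⟨e,e⟩,⟨e,e⟩⟩⟩, [[[yold sned] [zeph drave]] clud] is e; result ⟨⟨e,e⟩,⟨e,e⟩⟩.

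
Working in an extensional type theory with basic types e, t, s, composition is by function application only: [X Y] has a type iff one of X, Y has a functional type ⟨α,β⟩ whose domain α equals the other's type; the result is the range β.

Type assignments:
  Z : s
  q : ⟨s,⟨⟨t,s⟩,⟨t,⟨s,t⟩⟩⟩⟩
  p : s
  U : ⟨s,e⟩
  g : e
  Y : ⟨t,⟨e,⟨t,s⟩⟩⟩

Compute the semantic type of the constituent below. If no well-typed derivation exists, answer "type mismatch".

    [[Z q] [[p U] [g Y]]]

[Z q]: q is ⟨s,⟨⟨t,s⟩,⟨t,⟨s,t⟩⟩⟩⟩, Z is s; result ⟨⟨t,s⟩,⟨t,⟨s,t⟩⟩⟩.
[p U]: U is ⟨s,e⟩, p is s; result e.
[g Y]: e and ⟨t,⟨e,⟨t,s⟩⟩⟩ cannot combine by function application — type clash.

type mismatch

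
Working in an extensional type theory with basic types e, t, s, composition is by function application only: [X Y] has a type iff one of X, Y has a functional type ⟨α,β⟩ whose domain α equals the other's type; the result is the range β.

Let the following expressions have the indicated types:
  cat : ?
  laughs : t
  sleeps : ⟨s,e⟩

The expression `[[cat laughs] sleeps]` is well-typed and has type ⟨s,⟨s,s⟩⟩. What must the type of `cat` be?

⟨t,⟨⟨s,e⟩,⟨s,⟨s,s⟩⟩⟩⟩

At [[cat laughs] sleeps] (required: ⟨s,⟨s,s⟩⟩): sleeps is ⟨s,e⟩, which is not a function with range ⟨s,⟨s,s⟩⟩; hence [cat laughs] is the functor — type ⟨⟨s,e⟩,⟨s,⟨s,s⟩⟩⟩.
At [cat laughs] (required: ⟨⟨s,e⟩,⟨s,⟨s,s⟩⟩⟩): laughs is t, which is not a function with range ⟨⟨s,e⟩,⟨s,⟨s,s⟩⟩⟩; hence cat is the functor — type ⟨t,⟨⟨s,e⟩,⟨s,⟨s,s⟩⟩⟩⟩.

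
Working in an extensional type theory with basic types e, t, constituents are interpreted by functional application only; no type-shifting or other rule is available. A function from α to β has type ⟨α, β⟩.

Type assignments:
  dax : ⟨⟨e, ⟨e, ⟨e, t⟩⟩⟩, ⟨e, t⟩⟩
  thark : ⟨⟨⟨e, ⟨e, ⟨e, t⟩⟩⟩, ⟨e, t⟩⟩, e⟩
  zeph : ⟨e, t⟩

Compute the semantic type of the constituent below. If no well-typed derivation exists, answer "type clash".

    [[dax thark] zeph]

t

[dax thark]: ⟨⟨⟨e, ⟨e, ⟨e, t⟩⟩⟩, ⟨e, t⟩⟩, e⟩ applied to ⟨⟨e, ⟨e, ⟨e, t⟩⟩⟩, ⟨e, t⟩⟩ yields e.
[[dax thark] zeph]: ⟨e, t⟩ applied to e yields t.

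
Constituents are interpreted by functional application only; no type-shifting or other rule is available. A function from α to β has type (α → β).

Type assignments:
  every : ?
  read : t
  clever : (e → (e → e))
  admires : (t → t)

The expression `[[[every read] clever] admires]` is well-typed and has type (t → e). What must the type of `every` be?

For [[[every read] clever] admires] to have type (t → e) with admires of type (t → t), [[every read] clever] must be the function: [[every read] clever] : ((t → t) → (t → e)).
For [[every read] clever] to have type ((t → t) → (t → e)) with clever of type (e → (e → e)), [every read] must be the function: [every read] : ((e → (e → e)) → ((t → t) → (t → e))).
For [every read] to have type ((e → (e → e)) → ((t → t) → (t → e))) with read of type t, every must be the function: every : (t → ((e → (e → e)) → ((t → t) → (t → e)))).

(t → ((e → (e → e)) → ((t → t) → (t → e))))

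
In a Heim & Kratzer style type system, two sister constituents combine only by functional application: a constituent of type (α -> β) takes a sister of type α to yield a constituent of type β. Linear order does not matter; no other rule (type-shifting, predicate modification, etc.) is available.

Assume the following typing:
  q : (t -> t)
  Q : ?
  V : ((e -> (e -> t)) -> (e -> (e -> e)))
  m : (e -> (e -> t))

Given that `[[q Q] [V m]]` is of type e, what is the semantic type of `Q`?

[[q Q] [V m]] must have type e. The sister [V m] has type (e -> (e -> e)); that is not a function onto e, so [q Q] must be the functor, of type ((e -> (e -> e)) -> e).
[q Q] must have type ((e -> (e -> e)) -> e). The sister q has type (t -> t); that is not a function onto ((e -> (e -> e)) -> e), so Q must be the functor, of type ((t -> t) -> ((e -> (e -> e)) -> e)).

((t -> t) -> ((e -> (e -> e)) -> e))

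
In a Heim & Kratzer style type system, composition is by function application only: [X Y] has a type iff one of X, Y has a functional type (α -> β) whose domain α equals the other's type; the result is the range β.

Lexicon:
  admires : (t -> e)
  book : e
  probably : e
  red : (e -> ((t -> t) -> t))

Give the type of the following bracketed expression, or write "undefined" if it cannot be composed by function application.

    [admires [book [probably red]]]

undefined

[probably red]: functor red : (e -> ((t -> t) -> t)), argument probably : e; result ((t -> t) -> t).
At [book [probably red]]: neither e nor ((t -> t) -> t) can take the other as argument; the node is ill-typed.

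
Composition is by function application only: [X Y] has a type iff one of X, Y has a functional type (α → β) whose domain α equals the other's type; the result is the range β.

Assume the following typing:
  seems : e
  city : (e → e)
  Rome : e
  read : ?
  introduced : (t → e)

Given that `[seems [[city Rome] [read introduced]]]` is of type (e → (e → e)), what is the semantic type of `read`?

((t → e) → (e → (e → (e → (e → e)))))

For [seems [[city Rome] [read introduced]]] to have type (e → (e → e)) with seems of type e, [[city Rome] [read introduced]] must be the function: [[city Rome] [read introduced]] : (e → (e → (e → e))).
For [[city Rome] [read introduced]] to have type (e → (e → (e → e))) with [city Rome] of type e, [read introduced] must be the function: [read introduced] : (e → (e → (e → (e → e)))).
For [read introduced] to have type (e → (e → (e → (e → e)))) with introduced of type (t → e), read must be the function: read : ((t → e) → (e → (e → (e → (e → e))))).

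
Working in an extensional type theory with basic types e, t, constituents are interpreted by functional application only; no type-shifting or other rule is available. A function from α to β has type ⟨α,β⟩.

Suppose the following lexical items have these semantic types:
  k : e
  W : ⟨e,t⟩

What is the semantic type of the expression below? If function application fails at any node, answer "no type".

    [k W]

[k W]: ⟨e,t⟩ applied to e yields t.

t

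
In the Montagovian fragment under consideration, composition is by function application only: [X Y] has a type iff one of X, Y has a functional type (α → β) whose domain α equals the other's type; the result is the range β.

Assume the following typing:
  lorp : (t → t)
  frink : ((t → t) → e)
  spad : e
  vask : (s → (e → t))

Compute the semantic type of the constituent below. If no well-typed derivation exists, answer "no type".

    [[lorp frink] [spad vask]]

[lorp frink]: functor frink : ((t → t) → e), argument lorp : (t → t); result e.
At [spad vask]: neither e nor (s → (e → t)) can take the other as argument; the node is ill-typed.

no type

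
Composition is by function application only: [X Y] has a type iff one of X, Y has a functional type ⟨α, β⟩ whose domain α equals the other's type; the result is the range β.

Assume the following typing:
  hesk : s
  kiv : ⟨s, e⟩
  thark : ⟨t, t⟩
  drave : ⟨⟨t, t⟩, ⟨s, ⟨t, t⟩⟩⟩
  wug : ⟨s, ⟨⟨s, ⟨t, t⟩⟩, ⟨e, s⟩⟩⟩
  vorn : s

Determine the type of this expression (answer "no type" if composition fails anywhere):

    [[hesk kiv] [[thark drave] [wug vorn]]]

s

At [hesk kiv], kiv : ⟨s, e⟩ takes hesk : s, giving e.
At [thark drave], drave : ⟨⟨t, t⟩, ⟨s, ⟨t, t⟩⟩⟩ takes thark : ⟨t, t⟩, giving ⟨s, ⟨t, t⟩⟩.
At [wug vorn], wug : ⟨s, ⟨⟨s, ⟨t, t⟩⟩, ⟨e, s⟩⟩⟩ takes vorn : s, giving ⟨⟨s, ⟨t, t⟩⟩, ⟨e, s⟩⟩.
At [[thark drave] [wug vorn]], [wug vorn] : ⟨⟨s, ⟨t, t⟩⟩, ⟨e, s⟩⟩ takes [thark drave] : ⟨s, ⟨t, t⟩⟩, giving ⟨e, s⟩.
At [[hesk kiv] [[thark drave] [wug vorn]]], [[thark drave] [wug vorn]] : ⟨e, s⟩ takes [hesk kiv] : e, giving s.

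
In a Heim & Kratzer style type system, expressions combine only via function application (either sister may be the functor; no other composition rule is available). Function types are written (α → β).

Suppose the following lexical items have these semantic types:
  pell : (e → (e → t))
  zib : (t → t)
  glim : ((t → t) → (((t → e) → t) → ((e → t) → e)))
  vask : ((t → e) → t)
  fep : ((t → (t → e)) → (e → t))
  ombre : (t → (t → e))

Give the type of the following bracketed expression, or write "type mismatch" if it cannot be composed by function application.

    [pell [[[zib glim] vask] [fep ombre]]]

(e → t)

[zib glim]: functor glim : ((t → t) → (((t → e) → t) → ((e → t) → e))), argument zib : (t → t); result (((t → e) → t) → ((e → t) → e)).
[[zib glim] vask]: functor [zib glim] : (((t → e) → t) → ((e → t) → e)), argument vask : ((t → e) → t); result ((e → t) → e).
[fep ombre]: functor fep : ((t → (t → e)) → (e → t)), argument ombre : (t → (t → e)); result (e → t).
[[[zib glim] vask] [fep ombre]]: functor [[zib glim] vask] : ((e → t) → e), argument [fep ombre] : (e → t); result e.
[pell [[[zib glim] vask] [fep ombre]]]: functor pell : (e → (e → t)), argument [[[zib glim] vask] [fep ombre]] : e; result (e → t).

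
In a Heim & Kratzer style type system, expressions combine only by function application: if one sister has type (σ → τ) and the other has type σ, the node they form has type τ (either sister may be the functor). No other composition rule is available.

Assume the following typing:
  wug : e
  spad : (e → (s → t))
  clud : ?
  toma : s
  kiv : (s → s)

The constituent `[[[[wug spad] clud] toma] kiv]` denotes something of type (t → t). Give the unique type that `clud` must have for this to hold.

At [[[[wug spad] clud] toma] kiv] (required: (t → t)): kiv is (s → s), which is not a function with range (t → t); hence [[[wug spad] clud] toma] is the functor — type ((s → s) → (t → t)).
At [[[wug spad] clud] toma] (required: ((s → s) → (t → t))): toma is s, which is not a function with range ((s → s) → (t → t)); hence [[wug spad] clud] is the functor — type (s → ((s → s) → (t → t))).
At [[wug spad] clud] (required: (s → ((s → s) → (t → t)))): [wug spad] is (s → t), which is not a function with range (s → ((s → s) → (t → t))); hence clud is the functor — type ((s → t) → (s → ((s → s) → (t → t)))).

((s → t) → (s → ((s → s) → (t → t))))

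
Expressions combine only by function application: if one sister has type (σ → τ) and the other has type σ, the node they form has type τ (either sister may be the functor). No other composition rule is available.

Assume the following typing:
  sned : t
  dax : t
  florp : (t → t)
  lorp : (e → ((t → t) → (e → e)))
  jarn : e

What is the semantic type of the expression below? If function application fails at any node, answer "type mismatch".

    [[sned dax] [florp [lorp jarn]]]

type mismatch

[sned dax]: t with t — neither is a function whose domain matches the other; composition fails here.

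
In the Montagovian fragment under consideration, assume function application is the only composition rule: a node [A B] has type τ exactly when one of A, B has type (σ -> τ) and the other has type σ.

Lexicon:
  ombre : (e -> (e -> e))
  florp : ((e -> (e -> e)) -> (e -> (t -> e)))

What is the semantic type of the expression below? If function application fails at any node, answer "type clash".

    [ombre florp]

(e -> (t -> e))

At [ombre florp], florp : ((e -> (e -> e)) -> (e -> (t -> e))) takes ombre : (e -> (e -> e)), giving (e -> (t -> e)).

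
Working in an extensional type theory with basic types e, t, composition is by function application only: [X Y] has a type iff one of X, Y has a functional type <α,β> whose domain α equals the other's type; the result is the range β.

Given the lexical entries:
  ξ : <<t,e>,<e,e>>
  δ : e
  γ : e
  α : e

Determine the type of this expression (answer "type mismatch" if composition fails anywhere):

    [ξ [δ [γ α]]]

type mismatch

At [γ α]: neither e nor e can take the other as argument; the node is ill-typed.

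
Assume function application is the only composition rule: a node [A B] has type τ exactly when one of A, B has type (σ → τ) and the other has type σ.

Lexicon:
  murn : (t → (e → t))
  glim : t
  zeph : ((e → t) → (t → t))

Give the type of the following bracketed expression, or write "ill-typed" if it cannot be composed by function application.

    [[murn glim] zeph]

[murn glim]: functor murn : (t → (e → t)), argument glim : t; result (e → t).
[[murn glim] zeph]: functor zeph : ((e → t) → (t → t)), argument [murn glim] : (e → t); result (t → t).

(t → t)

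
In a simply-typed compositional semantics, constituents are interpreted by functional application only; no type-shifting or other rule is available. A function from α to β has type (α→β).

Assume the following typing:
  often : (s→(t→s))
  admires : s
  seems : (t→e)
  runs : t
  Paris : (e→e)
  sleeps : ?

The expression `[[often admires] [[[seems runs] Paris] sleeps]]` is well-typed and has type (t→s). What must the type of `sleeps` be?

(e→((t→s)→(t→s)))

For [[often admires] [[[seems runs] Paris] sleeps]] to have type (t→s) with [often admires] of type (t→s), [[[seems runs] Paris] sleeps] must be the function: [[[seems runs] Paris] sleeps] : ((t→s)→(t→s)).
For [[[seems runs] Paris] sleeps] to have type ((t→s)→(t→s)) with [[seems runs] Paris] of type e, sleeps must be the function: sleeps : (e→((t→s)→(t→s))).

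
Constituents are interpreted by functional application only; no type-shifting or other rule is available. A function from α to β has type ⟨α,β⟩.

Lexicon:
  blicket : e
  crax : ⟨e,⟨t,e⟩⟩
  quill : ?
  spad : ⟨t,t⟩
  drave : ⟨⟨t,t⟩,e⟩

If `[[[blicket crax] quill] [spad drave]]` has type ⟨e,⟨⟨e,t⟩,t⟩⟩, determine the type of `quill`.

⟨⟨t,e⟩,⟨e,⟨e,⟨⟨e,t⟩,t⟩⟩⟩⟩

For [[[blicket crax] quill] [spad drave]] to have type ⟨e,⟨⟨e,t⟩,t⟩⟩ with [spad drave] of type e, [[blicket crax] quill] must be the function: [[blicket crax] quill] : ⟨e,⟨e,⟨⟨e,t⟩,t⟩⟩⟩.
For [[blicket crax] quill] to have type ⟨e,⟨e,⟨⟨e,t⟩,t⟩⟩⟩ with [blicket crax] of type ⟨t,e⟩, quill must be the function: quill : ⟨⟨t,e⟩,⟨e,⟨e,⟨⟨e,t⟩,t⟩⟩⟩⟩.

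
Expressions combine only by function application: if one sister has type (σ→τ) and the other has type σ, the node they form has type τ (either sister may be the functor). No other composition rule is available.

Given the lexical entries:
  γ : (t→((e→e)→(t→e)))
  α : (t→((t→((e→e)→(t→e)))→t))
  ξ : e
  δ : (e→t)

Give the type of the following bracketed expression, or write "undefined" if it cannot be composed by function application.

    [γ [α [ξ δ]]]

At [ξ δ], δ : (e→t) takes ξ : e, giving t.
At [α [ξ δ]], α : (t→((t→((e→e)→(t→e)))→t)) takes [ξ δ] : t, giving ((t→((e→e)→(t→e)))→t).
At [γ [α [ξ δ]]], [α [ξ δ]] : ((t→((e→e)→(t→e)))→t) takes γ : (t→((e→e)→(t→e))), giving t.

t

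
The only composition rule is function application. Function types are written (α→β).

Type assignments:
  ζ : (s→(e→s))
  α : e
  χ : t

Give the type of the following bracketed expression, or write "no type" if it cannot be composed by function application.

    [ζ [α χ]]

At [α χ]: neither e nor t can take the other as argument; the node is ill-typed.

no type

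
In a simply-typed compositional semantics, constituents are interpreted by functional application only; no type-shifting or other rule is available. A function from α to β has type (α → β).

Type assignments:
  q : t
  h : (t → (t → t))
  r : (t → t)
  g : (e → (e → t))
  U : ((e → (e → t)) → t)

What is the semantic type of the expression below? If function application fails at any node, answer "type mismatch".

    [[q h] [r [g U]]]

[q h] — h of type (t → (t → t)) combines with q of type t: type (t → t).
[g U] — U of type ((e → (e → t)) → t) combines with g of type (e → (e → t)): type t.
[r [g U]] — r of type (t → t) combines with [g U] of type t: type t.
[[q h] [r [g U]]] — [q h] of type (t → t) combines with [r [g U]] of type t: type t.

t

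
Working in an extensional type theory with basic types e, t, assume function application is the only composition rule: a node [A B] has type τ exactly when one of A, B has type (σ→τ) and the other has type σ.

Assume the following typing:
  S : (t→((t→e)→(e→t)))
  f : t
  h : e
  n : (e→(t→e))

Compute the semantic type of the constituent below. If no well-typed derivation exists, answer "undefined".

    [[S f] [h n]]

[S f]: S is (t→((t→e)→(e→t))), f is t; result ((t→e)→(e→t)).
[h n]: n is (e→(t→e)), h is e; result (t→e).
[[S f] [h n]]: [S f] is ((t→e)→(e→t)), [h n] is (t→e); result (e→t).

(e→t)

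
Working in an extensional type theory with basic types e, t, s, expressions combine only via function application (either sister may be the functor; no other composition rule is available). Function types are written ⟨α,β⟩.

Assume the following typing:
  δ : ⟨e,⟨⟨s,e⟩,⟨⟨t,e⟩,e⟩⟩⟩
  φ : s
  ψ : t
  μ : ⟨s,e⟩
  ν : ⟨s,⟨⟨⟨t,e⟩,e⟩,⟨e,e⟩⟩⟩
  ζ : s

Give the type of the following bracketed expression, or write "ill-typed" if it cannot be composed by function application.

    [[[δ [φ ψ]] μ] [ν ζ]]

[φ ψ]: s with t — neither is a function whose domain matches the other; composition fails here.

ill-typed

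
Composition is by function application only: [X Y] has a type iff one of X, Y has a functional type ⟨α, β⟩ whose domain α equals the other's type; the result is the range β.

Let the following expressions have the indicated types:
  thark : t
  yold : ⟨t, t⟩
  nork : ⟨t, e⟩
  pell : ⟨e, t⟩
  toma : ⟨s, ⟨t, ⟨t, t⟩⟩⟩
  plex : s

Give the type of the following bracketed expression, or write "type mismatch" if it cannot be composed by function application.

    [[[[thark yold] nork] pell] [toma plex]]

⟨t, t⟩

[thark yold]: yold is ⟨t, t⟩, thark is t; result t.
[[thark yold] nork]: nork is ⟨t, e⟩, [thark yold] is t; result e.
[[[thark yold] nork] pell]: pell is ⟨e, t⟩, [[thark yold] nork] is e; result t.
[toma plex]: toma is ⟨s, ⟨t, ⟨t, t⟩⟩⟩, plex is s; result ⟨t, ⟨t, t⟩⟩.
[[[[thark yold] nork] pell] [toma plex]]: [toma plex] is ⟨t, ⟨t, t⟩⟩, [[[thark yold] nork] pell] is t; result ⟨t, t⟩.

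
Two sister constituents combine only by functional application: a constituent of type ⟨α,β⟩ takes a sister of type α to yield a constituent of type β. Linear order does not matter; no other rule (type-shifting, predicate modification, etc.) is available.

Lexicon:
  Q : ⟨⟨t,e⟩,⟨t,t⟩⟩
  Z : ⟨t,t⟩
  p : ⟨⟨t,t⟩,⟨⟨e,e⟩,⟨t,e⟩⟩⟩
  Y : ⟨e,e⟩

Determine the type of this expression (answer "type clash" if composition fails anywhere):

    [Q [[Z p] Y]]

[Z p]: functor p : ⟨⟨t,t⟩,⟨⟨e,e⟩,⟨t,e⟩⟩⟩, argument Z : ⟨t,t⟩; result ⟨⟨e,e⟩,⟨t,e⟩⟩.
[[Z p] Y]: functor [Z p] : ⟨⟨e,e⟩,⟨t,e⟩⟩, argument Y : ⟨e,e⟩; result ⟨t,e⟩.
[Q [[Z p] Y]]: functor Q : ⟨⟨t,e⟩,⟨t,t⟩⟩, argument [[Z p] Y] : ⟨t,e⟩; result ⟨t,t⟩.

⟨t,t⟩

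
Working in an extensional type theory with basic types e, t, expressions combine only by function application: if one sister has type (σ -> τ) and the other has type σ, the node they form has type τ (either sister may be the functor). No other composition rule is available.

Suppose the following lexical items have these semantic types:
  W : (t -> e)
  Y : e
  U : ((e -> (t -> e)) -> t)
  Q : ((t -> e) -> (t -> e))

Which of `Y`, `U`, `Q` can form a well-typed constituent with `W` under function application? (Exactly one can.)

Q

Y : e — no; W wants t, and Y wants nothing (atomic).
U : ((e -> (t -> e)) -> t) — no; W wants t, and U wants (e -> (t -> e)).
Q — combines: Q : ((t -> e) -> (t -> e)) takes W : (t -> e) as argument, giving (t -> e).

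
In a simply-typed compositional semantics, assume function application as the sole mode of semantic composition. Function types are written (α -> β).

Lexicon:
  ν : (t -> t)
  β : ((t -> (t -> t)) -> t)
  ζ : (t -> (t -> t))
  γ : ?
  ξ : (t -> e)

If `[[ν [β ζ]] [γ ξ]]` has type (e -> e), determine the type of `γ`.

((t -> e) -> (t -> (e -> e)))

[[ν [β ζ]] [γ ξ]] must have type (e -> e). The sister [ν [β ζ]] has type t; that is not a function onto (e -> e), so [γ ξ] must be the functor, of type (t -> (e -> e)).
[γ ξ] must have type (t -> (e -> e)). The sister ξ has type (t -> e); that is not a function onto (t -> (e -> e)), so γ must be the functor, of type ((t -> e) -> (t -> (e -> e))).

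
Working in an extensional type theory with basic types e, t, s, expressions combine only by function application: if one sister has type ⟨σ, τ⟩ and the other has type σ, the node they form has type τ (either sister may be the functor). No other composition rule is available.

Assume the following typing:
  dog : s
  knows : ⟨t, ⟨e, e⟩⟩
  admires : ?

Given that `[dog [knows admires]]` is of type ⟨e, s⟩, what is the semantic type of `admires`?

At [dog [knows admires]] (required: ⟨e, s⟩): dog is s, which is not a function with range ⟨e, s⟩; hence [knows admires] is the functor — type ⟨s, ⟨e, s⟩⟩.
At [knows admires] (required: ⟨s, ⟨e, s⟩⟩): knows is ⟨t, ⟨e, e⟩⟩, which is not a function with range ⟨s, ⟨e, s⟩⟩; hence admires is the functor — type ⟨⟨t, ⟨e, e⟩⟩, ⟨s, ⟨e, s⟩⟩⟩.

⟨⟨t, ⟨e, e⟩⟩, ⟨s, ⟨e, s⟩⟩⟩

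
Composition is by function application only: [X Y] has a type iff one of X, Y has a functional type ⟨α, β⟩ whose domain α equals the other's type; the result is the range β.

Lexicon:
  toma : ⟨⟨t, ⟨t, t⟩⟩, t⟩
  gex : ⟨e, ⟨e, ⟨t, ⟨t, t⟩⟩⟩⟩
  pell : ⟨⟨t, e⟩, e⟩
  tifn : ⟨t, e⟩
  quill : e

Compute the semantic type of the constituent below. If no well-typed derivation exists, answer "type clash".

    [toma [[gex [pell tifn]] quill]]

t

[pell tifn]: pell is ⟨⟨t, e⟩, e⟩, tifn is ⟨t, e⟩; result e.
[gex [pell tifn]]: gex is ⟨e, ⟨e, ⟨t, ⟨t, t⟩⟩⟩⟩, [pell tifn] is e; result ⟨e, ⟨t, ⟨t, t⟩⟩⟩.
[[gex [pell tifn]] quill]: [gex [pell tifn]] is ⟨e, ⟨t, ⟨t, t⟩⟩⟩, quill is e; result ⟨t, ⟨t, t⟩⟩.
[toma [[gex [pell tifn]] quill]]: toma is ⟨⟨t, ⟨t, t⟩⟩, t⟩, [[gex [pell tifn]] quill] is ⟨t, ⟨t, t⟩⟩; result t.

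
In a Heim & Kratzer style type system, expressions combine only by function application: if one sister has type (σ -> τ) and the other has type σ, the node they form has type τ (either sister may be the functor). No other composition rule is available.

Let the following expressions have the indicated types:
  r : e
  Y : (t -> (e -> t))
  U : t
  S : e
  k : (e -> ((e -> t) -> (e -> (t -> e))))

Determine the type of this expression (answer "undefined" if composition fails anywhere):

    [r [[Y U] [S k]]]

[Y U]: functor Y : (t -> (e -> t)), argument U : t; result (e -> t).
[S k]: functor k : (e -> ((e -> t) -> (e -> (t -> e)))), argument S : e; result ((e -> t) -> (e -> (t -> e))).
[[Y U] [S k]]: functor [S k] : ((e -> t) -> (e -> (t -> e))), argument [Y U] : (e -> t); result (e -> (t -> e)).
[r [[Y U] [S k]]]: functor [[Y U] [S k]] : (e -> (t -> e)), argument r : e; result (t -> e).

(t -> e)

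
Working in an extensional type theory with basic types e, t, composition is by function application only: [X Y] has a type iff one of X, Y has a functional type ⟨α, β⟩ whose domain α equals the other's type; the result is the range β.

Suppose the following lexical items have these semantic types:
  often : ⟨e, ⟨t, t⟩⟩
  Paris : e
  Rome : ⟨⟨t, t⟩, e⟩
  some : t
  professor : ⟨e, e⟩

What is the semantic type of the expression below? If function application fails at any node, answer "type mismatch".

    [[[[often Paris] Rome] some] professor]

type mismatch

[often Paris]: ⟨e, ⟨t, t⟩⟩ applied to e yields ⟨t, t⟩.
[[often Paris] Rome]: ⟨⟨t, t⟩, e⟩ applied to ⟨t, t⟩ yields e.
[[[often Paris] Rome] some]: e and t cannot combine by function application — type clash.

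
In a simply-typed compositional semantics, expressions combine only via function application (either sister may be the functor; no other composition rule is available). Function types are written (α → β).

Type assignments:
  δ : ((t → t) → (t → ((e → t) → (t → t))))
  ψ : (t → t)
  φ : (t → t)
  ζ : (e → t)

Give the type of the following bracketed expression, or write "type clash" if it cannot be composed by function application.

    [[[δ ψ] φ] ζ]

type clash

[δ ψ]: ((t → t) → (t → ((e → t) → (t → t)))) applied to (t → t) yields (t → ((e → t) → (t → t))).
[[δ ψ] φ]: (t → ((e → t) → (t → t))) and (t → t) cannot combine by function application — type clash.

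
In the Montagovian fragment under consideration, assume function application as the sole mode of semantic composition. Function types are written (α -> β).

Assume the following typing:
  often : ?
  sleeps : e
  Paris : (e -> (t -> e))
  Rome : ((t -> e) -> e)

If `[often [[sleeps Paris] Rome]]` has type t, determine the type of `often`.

(e -> t)

At [often [[sleeps Paris] Rome]] (required: t): [[sleeps Paris] Rome] is e, which is not a function with range t; hence often is the functor — type (e -> t).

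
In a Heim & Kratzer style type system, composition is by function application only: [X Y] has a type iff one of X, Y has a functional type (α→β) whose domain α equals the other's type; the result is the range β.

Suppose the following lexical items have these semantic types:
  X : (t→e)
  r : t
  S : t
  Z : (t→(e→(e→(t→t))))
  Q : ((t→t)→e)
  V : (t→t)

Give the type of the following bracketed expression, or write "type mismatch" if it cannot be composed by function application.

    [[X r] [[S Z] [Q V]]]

[X r] — X of type (t→e) combines with r of type t: type e.
[S Z] — Z of type (t→(e→(e→(t→t)))) combines with S of type t: type (e→(e→(t→t))).
[Q V] — Q of type ((t→t)→e) combines with V of type (t→t): type e.
[[S Z] [Q V]] — [S Z] of type (e→(e→(t→t))) combines with [Q V] of type e: type (e→(t→t)).
[[X r] [[S Z] [Q V]]] — [[S Z] [Q V]] of type (e→(t→t)) combines with [X r] of type e: type (t→t).

(t→t)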